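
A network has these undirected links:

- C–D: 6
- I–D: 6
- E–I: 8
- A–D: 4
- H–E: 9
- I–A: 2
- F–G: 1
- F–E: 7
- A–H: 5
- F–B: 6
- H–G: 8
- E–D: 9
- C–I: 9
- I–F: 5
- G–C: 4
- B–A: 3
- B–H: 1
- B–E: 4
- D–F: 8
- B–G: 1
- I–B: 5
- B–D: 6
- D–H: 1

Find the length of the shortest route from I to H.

6

Settle nodes by increasing distance from I:
I: 0
A: 2  (via I)
B: 5  (via I)
F: 5  (via I)
D: 6  (via I)
G: 6  (via B)
H: 6  (via B)
Shortest route: I → B → H = 6.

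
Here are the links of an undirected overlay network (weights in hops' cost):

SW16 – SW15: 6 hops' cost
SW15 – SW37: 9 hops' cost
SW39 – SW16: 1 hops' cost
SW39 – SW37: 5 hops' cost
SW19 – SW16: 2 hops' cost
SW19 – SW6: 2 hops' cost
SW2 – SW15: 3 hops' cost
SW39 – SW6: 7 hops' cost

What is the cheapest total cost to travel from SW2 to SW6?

13 hops' cost

Settle nodes by increasing distance from SW2:
SW2: 0
SW15: 3  (via SW2)
SW16: 9  (via SW15)
SW39: 10  (via SW16)
SW19: 11  (via SW16)
SW37: 12  (via SW15)
SW6: 13  (via SW19)
Shortest route: SW2–SW15–SW16–SW19–SW6 = 13 hops' cost.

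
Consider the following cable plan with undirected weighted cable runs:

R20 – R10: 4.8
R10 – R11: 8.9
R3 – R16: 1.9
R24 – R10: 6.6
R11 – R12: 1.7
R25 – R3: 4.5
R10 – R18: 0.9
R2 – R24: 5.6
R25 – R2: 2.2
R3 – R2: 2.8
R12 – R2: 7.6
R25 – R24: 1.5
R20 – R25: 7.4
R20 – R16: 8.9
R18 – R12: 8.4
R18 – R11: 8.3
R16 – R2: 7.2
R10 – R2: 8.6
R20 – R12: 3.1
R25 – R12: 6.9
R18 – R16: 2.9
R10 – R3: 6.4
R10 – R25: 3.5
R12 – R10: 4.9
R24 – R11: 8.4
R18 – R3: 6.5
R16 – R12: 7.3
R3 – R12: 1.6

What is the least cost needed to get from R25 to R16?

6.4

Enumerating some paths:
R25 → R10 → R18 → R16: 3.5+0.9+2.9 = 7.3
R25 → R3 → R16: 4.5+1.9 = 6.4
R25 → R2 → R3 → R16: 2.2+2.8+1.9 = 6.9
Cheapest is R25 → R3 → R16 at 6.4.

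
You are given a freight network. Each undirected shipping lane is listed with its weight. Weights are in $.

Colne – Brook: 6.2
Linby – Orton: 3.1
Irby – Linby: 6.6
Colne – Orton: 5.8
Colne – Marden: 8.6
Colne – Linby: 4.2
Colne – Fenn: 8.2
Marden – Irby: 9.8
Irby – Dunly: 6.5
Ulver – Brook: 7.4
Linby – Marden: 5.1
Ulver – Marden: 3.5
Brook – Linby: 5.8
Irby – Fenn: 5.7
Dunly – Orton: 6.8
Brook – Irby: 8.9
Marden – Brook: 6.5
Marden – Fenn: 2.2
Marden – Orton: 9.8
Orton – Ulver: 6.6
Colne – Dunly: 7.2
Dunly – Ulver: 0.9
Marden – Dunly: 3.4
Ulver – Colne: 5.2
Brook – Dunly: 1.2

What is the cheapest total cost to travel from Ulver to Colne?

Enumerating some paths:
Ulver → Dunly → Colne: 0.9+7.2 = 8.1
Ulver → Colne: 5.2 = 5.2
Ulver → Dunly → Brook → Linby → Colne: 0.9+1.2+5.8+4.2 = 12.1
Ulver → Dunly → Brook → Colne: 0.9+1.2+6.2 = 8.3
Cheapest is Ulver → Colne at $5.2.

$5.2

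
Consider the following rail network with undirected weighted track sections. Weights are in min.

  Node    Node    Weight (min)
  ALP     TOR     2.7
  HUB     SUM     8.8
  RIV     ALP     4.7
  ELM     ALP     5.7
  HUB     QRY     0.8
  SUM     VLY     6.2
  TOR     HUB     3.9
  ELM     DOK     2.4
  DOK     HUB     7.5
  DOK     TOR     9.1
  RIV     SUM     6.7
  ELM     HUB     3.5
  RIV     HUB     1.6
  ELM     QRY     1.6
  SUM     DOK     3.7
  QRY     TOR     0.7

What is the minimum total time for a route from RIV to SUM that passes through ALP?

15.8 min

Shortest RIV→ALP: RIV → ALP = 4.7
Shortest ALP→SUM: ALP → TOR → QRY → ELM → DOK → SUM = 11.1
Total via ALP: 4.7 + 11.1 = 15.8 min.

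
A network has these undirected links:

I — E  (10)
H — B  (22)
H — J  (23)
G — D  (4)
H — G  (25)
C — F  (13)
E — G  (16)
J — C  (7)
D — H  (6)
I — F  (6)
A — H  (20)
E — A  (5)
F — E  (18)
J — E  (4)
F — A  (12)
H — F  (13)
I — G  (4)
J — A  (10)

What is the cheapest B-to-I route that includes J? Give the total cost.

59

Shortest B→J: B → H → J = 45
Shortest J→I: J → E → I = 14
Total via J: 45 + 14 = 59.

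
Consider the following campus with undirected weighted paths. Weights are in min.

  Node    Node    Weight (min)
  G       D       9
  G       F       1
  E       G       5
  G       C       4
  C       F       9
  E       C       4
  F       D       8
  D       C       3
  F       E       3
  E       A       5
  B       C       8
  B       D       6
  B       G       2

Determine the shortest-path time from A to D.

Shortest distances from A:
A: 0
E: 5  (via A)
F: 8  (via E)
C: 9  (via E)
G: 9  (via F)
B: 11  (via G)
D: 12  (via C)
Shortest route: A → E → C → D = 12 min.

12 min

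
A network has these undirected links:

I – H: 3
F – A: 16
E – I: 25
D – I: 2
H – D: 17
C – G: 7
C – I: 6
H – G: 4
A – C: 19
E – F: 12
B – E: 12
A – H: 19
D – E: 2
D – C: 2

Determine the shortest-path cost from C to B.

16

Shortest distances from C:
C: 0
D: 2  (via C)
E: 4  (via D)
I: 4  (via D)
G: 7  (via C)
H: 7  (via I)
B: 16  (via E)
Shortest route: C → D → E → B = 16.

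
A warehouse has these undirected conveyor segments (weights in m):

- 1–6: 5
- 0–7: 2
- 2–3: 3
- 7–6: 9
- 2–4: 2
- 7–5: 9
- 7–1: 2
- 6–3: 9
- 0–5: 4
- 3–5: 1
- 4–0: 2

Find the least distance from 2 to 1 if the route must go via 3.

Shortest 2→3: 2 → 3 = 3
Shortest 3→1: 3 → 5 → 0 → 7 → 1 = 9
Total via 3: 3 + 9 = 12 m.

12 m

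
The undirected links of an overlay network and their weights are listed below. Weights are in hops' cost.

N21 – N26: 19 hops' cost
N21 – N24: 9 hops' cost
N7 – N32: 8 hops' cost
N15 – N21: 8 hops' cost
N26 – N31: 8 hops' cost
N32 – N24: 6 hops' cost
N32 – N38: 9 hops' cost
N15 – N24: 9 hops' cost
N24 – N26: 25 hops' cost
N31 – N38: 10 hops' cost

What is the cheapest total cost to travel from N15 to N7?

Shortest distances from N15:
N15: 0
N21: 8  (via N15)
N24: 9  (via N15)
N32: 15  (via N24)
N7: 23  (via N32)
Shortest route: N15–N24–N32–N7 = 23 hops' cost.

23 hops' cost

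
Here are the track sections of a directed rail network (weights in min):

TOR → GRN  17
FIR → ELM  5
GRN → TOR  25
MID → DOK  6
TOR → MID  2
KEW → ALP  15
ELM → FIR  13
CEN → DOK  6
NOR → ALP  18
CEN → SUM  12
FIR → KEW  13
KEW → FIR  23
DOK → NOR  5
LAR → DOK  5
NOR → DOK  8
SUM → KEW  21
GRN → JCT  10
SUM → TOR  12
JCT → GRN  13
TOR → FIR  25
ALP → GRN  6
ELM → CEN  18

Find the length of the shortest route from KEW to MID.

48 min

Settle nodes by increasing distance from KEW:
KEW: 0
ALP: 15  (via KEW)
GRN: 21  (via ALP)
FIR: 23  (via KEW)
ELM: 28  (via FIR)
JCT: 31  (via GRN)
CEN: 46  (via ELM)
TOR: 46  (via GRN)
MID: 48  (via TOR)
Shortest route: KEW–ALP–GRN–TOR–MID = 48 min.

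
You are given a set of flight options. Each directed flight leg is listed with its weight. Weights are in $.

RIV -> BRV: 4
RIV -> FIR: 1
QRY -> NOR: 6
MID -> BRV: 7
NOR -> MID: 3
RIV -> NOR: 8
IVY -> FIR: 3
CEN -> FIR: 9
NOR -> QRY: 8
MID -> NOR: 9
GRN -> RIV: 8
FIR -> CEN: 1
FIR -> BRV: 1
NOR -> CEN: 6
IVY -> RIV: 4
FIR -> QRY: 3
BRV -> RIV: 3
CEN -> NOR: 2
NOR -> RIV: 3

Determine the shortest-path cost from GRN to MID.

Running Dijkstra from GRN:
GRN: 0
RIV: 8  (via GRN)
FIR: 9  (via RIV)
CEN: 10  (via FIR)
BRV: 10  (via FIR)
NOR: 12  (via CEN)
QRY: 12  (via FIR)
MID: 15  (via NOR)
Shortest route: GRN → RIV → FIR → CEN → NOR → MID = $15.

$15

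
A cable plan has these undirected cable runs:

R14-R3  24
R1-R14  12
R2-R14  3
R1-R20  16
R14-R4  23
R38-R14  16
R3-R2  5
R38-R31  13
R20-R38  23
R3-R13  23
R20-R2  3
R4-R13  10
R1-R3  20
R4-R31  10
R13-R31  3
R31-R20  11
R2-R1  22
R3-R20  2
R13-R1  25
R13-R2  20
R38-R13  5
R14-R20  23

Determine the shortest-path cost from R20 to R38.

Running Dijkstra from R20:
R20: 0
R3: 2  (via R20)
R2: 3  (via R20)
R14: 6  (via R2)
R31: 11  (via R20)
R13: 14  (via R31)
R1: 16  (via R20)
R38: 19  (via R13)
Shortest route: R20–R31–R13–R38 = 19.

19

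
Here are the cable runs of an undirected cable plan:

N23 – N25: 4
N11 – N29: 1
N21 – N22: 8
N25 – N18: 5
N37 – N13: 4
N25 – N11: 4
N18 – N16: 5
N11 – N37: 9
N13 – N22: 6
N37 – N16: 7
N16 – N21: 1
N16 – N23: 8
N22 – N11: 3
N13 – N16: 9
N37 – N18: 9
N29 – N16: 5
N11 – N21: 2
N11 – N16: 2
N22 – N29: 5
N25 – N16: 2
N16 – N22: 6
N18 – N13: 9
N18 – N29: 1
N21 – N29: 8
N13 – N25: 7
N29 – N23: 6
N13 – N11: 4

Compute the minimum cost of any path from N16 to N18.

4

Compare a few routes:
N16 - N21 - N11 - N29 - N18: 1+2+1+1 = 5
N16 - N11 - N29 - N18: 2+1+1 = 4
Cheapest is N16 - N11 - N29 - N18 at 4.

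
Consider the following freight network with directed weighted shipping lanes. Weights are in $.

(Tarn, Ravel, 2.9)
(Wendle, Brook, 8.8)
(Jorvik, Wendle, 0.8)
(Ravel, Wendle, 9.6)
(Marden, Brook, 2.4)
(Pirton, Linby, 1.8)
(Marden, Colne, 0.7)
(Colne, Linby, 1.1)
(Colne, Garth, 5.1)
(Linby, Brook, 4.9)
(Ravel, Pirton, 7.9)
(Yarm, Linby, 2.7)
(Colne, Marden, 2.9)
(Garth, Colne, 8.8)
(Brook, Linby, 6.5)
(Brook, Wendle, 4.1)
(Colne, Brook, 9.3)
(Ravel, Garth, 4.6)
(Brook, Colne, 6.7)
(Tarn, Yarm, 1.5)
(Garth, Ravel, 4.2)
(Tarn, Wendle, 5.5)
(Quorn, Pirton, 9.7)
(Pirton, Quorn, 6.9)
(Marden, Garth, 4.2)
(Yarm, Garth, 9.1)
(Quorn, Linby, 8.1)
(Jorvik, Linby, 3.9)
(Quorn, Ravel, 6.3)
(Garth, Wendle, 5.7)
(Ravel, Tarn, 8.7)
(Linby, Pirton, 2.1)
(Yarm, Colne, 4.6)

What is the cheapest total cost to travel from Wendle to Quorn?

Shortest distances from Wendle:
Wendle: 0
Brook: 8.8  (via Wendle)
Linby: 15.3  (via Brook)
Colne: 15.5  (via Brook)
Pirton: 17.4  (via Linby)
Marden: 18.4  (via Colne)
Garth: 20.6  (via Colne)
Quorn: 24.3  (via Pirton)
Shortest route: Wendle → Brook → Linby → Pirton → Quorn = $24.3.

$24.3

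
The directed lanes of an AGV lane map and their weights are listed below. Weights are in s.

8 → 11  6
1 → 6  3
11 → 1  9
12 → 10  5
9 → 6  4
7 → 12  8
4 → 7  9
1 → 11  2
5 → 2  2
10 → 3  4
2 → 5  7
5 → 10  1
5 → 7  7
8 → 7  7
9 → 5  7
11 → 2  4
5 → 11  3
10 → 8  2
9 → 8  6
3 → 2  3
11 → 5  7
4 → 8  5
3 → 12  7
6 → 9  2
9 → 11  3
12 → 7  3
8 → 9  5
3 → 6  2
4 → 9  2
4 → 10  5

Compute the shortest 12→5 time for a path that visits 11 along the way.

20 s

Best 12 to 11: 12–10–8–11 costing 13
Best 11 to 5: 11–5 costing 7
Total via 11: 13 + 7 = 20 s.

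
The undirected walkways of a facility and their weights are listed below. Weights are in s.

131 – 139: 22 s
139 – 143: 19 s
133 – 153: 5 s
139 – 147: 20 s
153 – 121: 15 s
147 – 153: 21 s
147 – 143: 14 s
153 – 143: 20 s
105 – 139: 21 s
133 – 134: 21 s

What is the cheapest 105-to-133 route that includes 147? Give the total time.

Shortest 105→147: 105 → 139 → 147 = 41
Shortest 147→133: 147 → 153 → 133 = 26
Total via 147: 41 + 26 = 67 s.

67 s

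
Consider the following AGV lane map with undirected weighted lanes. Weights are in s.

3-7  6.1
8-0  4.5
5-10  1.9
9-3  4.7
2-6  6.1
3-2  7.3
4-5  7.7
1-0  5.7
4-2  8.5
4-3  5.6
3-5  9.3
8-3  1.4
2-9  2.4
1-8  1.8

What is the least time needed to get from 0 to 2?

Candidate routes:
0 - 1 - 8 - 3 - 9 - 2: 5.7+1.8+1.4+4.7+2.4 = 16
0 - 8 - 3 - 2: 4.5+1.4+7.3 = 13.2
0 - 8 - 3 - 9 - 2: 4.5+1.4+4.7+2.4 = 13
Cheapest is 0 - 8 - 3 - 9 - 2 at 13 s.

13 s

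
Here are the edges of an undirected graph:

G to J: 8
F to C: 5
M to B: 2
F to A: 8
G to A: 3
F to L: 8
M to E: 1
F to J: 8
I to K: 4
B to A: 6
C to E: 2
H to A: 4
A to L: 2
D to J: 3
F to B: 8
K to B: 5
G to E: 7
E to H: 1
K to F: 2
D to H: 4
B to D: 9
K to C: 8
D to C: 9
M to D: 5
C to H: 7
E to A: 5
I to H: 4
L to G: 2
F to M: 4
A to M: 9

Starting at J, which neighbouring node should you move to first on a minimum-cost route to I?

Candidate routes:
J - D - M - E - H - I: 3+5+1+1+4 = 14
J - F - K - I: 8+2+4 = 14
J - D - H - I: 3+4+4 = 11
J - D - M - F - K - I: 3+5+4+2+4 = 18
Cheapest is J - D - H - I at 11.
So from J the first move is to D.

D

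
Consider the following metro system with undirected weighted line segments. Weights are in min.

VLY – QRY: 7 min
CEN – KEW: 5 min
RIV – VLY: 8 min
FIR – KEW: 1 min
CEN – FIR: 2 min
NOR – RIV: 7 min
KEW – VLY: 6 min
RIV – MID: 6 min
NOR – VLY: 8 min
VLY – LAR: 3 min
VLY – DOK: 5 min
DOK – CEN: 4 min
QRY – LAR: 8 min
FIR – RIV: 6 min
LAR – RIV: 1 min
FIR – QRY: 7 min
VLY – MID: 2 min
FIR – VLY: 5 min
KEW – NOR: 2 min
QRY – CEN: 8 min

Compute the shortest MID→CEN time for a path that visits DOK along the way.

11 min

Best MID to DOK: MID → VLY → DOK costing 7
Best DOK to CEN: DOK → CEN costing 4
Total via DOK: 7 + 4 = 11 min.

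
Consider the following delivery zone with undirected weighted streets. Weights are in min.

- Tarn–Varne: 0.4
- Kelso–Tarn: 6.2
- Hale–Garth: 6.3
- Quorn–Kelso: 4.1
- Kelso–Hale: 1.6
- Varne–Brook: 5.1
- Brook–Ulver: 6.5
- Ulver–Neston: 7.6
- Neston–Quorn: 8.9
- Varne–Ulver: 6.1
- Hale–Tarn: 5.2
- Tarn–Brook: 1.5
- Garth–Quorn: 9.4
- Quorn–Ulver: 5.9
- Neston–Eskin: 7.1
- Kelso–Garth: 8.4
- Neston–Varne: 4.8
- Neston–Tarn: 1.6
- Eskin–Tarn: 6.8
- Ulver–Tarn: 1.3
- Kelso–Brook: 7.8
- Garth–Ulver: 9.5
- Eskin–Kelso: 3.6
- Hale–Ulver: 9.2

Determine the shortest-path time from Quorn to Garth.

Candidate routes:
Quorn → Garth: 9.4 = 9.4
Quorn → Kelso → Hale → Garth: 4.1+1.6+6.3 = 12
Cheapest is Quorn → Garth at 9.4 min.

9.4 min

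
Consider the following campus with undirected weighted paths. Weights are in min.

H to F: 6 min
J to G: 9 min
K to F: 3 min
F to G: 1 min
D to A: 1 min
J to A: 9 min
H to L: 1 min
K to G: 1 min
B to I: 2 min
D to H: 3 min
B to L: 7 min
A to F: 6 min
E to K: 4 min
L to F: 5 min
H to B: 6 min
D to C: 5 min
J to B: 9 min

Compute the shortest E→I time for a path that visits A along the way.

Shortest E→A: E–K–G–F–A = 12
Best A to I: A–D–H–B–I costing 12
Total via A: 12 + 12 = 24 min.

24 min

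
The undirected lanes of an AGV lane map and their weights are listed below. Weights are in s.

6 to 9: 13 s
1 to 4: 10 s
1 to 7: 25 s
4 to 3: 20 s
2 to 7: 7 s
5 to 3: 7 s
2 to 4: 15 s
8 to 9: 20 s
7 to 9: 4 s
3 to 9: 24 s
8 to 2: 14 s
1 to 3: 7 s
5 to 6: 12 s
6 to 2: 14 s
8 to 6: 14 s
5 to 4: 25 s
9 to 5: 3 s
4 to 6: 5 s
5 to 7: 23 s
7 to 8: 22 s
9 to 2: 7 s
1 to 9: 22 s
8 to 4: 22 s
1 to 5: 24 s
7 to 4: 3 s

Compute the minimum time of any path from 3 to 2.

Settle nodes by increasing distance from 3:
3: 0
1: 7  (via 3)
5: 7  (via 3)
9: 10  (via 5)
7: 14  (via 9)
2: 17  (via 9)
Shortest route: 3–5–9–2 = 17 s.

17 s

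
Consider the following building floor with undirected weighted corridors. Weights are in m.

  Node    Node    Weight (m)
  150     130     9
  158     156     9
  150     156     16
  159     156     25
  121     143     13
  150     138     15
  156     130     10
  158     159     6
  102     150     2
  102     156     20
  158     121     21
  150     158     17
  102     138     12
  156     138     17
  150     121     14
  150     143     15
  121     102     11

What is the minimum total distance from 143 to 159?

38 m

Shortest distances from 143:
143: 0
121: 13  (via 143)
150: 15  (via 143)
102: 17  (via 150)
130: 24  (via 150)
138: 29  (via 102)
156: 31  (via 150)
158: 32  (via 150)
159: 38  (via 158)
Shortest route: 143 → 150 → 158 → 159 = 38 m.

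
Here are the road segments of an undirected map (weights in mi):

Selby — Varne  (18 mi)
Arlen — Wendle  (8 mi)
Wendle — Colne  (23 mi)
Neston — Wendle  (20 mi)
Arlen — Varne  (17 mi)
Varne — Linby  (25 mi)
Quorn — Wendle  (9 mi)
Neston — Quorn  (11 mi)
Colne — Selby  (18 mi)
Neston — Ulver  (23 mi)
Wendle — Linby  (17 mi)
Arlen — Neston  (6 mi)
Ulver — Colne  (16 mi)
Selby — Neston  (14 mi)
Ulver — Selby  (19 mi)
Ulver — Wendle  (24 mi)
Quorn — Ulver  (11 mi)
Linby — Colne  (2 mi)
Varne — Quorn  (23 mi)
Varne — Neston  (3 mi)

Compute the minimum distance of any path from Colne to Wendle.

19 mi

Candidate routes:
Colne → Wendle: 23 = 23
Colne → Ulver → Wendle: 16+24 = 40
Colne → Ulver → Quorn → Wendle: 16+11+9 = 36
Colne → Linby → Wendle: 2+17 = 19
Cheapest is Colne → Linby → Wendle at 19 mi.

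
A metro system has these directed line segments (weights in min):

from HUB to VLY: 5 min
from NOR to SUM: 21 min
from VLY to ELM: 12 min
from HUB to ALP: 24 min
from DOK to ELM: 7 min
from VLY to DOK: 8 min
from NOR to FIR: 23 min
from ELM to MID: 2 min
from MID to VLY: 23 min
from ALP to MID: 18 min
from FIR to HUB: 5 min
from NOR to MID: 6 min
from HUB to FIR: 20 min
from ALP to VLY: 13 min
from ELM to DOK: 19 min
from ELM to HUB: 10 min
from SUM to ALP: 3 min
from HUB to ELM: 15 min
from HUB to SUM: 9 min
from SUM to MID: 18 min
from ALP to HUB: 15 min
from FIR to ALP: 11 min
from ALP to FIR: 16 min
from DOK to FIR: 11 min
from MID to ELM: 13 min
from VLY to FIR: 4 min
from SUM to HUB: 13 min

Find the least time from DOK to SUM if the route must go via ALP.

46 min

Best DOK to ALP: DOK → FIR → ALP costing 22
Best ALP to SUM: ALP → HUB → SUM costing 24
Total via ALP: 22 + 24 = 46 min.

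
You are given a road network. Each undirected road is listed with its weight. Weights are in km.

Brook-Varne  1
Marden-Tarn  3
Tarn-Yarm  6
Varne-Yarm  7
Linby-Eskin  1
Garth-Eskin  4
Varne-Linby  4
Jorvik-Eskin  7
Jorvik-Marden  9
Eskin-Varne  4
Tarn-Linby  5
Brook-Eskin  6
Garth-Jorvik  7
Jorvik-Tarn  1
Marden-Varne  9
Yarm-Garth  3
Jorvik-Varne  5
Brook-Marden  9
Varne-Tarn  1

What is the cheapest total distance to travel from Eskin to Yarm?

Candidate routes:
Eskin → Varne → Tarn → Yarm: 4+1+6 = 11
Eskin → Garth → Yarm: 4+3 = 7
Eskin → Varne → Yarm: 4+7 = 11
Cheapest is Eskin → Garth → Yarm at 7 km.

7 km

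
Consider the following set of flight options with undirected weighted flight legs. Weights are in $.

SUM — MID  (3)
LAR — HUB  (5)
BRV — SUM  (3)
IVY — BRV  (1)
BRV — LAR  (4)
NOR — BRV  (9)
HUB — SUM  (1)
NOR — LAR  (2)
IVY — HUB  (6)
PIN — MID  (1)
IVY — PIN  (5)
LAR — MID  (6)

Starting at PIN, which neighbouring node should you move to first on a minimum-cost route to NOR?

Enumerating some paths:
PIN - IVY - BRV - LAR - NOR: 5+1+4+2 = 12
PIN - MID - SUM - BRV - LAR - NOR: 1+3+3+4+2 = 13
PIN - MID - LAR - NOR: 1+6+2 = 9
PIN - MID - SUM - HUB - LAR - NOR: 1+3+1+5+2 = 12
The minimum is $9 via PIN - MID - LAR - NOR.
So from PIN the first move is to MID.

MID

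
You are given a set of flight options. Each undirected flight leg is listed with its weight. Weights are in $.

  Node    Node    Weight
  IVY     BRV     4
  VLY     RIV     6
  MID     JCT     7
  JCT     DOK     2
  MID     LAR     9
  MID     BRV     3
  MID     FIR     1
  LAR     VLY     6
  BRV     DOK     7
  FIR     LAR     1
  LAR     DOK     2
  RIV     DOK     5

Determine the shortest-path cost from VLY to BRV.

$11

Compare a few routes:
VLY - LAR - DOK - BRV: 6+2+7 = 15
VLY - LAR - FIR - MID - BRV: 6+1+1+3 = 11
VLY - RIV - DOK - LAR - FIR - MID - BRV: 6+5+2+1+1+3 = 18
VLY - RIV - DOK - BRV: 6+5+7 = 18
Cheapest is VLY - LAR - FIR - MID - BRV at $11.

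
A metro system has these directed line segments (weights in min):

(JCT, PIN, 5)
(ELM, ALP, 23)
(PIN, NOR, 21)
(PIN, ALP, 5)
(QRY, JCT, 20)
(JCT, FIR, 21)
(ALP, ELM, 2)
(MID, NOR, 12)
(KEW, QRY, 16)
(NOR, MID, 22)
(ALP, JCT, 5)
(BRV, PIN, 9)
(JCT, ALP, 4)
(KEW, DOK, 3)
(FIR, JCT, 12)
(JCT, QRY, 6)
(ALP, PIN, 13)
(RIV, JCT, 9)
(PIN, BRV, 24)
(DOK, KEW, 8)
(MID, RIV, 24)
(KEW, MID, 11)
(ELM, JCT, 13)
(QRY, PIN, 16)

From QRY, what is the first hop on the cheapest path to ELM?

PIN

Enumerating some paths:
QRY → JCT → PIN → ALP → ELM: 20+5+5+2 = 32
QRY → JCT → ALP → ELM: 20+4+2 = 26
QRY → PIN → ALP → ELM: 16+5+2 = 23
Cheapest is QRY → PIN → ALP → ELM at 23 min.
So from QRY the first move is to PIN.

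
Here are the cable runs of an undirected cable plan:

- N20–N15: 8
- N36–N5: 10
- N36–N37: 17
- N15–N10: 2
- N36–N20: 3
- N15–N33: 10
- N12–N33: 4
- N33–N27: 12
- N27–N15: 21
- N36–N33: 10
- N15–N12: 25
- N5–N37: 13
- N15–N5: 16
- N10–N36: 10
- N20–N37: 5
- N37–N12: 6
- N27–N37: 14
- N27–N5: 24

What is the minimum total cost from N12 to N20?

Compare a few routes:
N12–N33–N36–N20: 4+10+3 = 17
N12–N37–N20: 6+5 = 11
The minimum is 11 via N12–N37–N20.

11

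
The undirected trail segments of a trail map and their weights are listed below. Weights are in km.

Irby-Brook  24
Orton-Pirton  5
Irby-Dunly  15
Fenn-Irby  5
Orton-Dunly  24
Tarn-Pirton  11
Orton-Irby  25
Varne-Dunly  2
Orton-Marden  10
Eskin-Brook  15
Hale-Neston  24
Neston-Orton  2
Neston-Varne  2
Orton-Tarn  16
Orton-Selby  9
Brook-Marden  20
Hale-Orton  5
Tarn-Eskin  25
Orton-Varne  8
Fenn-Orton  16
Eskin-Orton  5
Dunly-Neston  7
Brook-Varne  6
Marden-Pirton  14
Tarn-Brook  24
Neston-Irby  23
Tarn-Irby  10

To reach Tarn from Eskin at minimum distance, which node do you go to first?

Enumerating some paths:
Eskin - Orton - Tarn: 5+16 = 21
Eskin - Orton - Fenn - Irby - Tarn: 5+16+5+10 = 36
Eskin - Tarn: 25 = 25
The minimum is 21 km via Eskin - Orton - Tarn.
So from Eskin the first move is to Orton.

Orton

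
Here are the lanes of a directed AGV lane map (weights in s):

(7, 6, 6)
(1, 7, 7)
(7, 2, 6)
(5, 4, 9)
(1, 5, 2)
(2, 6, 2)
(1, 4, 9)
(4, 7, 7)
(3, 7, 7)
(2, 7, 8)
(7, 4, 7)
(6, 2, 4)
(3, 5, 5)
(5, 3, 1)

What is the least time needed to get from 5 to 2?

Candidate routes:
5 → 3 → 7 → 2: 1+7+6 = 14
5 → 3 → 7 → 6 → 2: 1+7+6+4 = 18
The minimum is 14 s via 5 → 3 → 7 → 2.

14 s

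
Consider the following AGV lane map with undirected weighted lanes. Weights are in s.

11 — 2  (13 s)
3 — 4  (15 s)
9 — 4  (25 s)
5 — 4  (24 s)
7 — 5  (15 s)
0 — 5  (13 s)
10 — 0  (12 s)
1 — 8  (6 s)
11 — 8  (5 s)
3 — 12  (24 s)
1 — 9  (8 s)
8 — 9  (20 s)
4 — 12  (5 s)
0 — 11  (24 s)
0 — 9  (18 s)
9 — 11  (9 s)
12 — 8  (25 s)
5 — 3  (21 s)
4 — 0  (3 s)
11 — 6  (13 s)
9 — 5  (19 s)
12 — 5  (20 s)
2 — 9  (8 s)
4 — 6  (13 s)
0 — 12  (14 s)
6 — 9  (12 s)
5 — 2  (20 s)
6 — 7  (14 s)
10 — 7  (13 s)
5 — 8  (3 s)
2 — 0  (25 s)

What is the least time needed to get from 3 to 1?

Running Dijkstra from 3:
3: 0
4: 15  (via 3)
0: 18  (via 4)
12: 20  (via 4)
5: 21  (via 3)
8: 24  (via 5)
6: 28  (via 4)
11: 29  (via 8)
1: 30  (via 8)
Shortest route: 3 → 5 → 8 → 1 = 30 s.

30 s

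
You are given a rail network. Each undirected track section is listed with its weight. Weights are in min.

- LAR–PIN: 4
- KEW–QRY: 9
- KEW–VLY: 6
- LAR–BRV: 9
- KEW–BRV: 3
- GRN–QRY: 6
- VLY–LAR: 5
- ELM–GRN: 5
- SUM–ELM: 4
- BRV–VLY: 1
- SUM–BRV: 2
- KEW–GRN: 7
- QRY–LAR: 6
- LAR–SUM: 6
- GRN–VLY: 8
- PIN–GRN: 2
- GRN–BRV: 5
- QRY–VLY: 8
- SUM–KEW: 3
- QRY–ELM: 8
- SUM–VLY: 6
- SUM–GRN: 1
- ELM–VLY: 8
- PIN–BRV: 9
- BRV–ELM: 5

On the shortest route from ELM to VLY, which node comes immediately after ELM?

BRV

Candidate routes:
ELM → BRV → VLY: 5+1 = 6
ELM → SUM → BRV → VLY: 4+2+1 = 7
Cheapest is ELM → BRV → VLY at 6 min.
So from ELM the first move is to BRV.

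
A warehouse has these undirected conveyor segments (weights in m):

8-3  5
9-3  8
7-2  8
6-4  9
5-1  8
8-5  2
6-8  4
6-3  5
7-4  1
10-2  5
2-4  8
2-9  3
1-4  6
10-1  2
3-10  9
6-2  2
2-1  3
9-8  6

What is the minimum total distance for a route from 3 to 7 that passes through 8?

19 m

Best 3 to 8: 3 → 8 costing 5
Shortest 8→7: 8 → 6 → 2 → 7 = 14
Total via 8: 5 + 14 = 19 m.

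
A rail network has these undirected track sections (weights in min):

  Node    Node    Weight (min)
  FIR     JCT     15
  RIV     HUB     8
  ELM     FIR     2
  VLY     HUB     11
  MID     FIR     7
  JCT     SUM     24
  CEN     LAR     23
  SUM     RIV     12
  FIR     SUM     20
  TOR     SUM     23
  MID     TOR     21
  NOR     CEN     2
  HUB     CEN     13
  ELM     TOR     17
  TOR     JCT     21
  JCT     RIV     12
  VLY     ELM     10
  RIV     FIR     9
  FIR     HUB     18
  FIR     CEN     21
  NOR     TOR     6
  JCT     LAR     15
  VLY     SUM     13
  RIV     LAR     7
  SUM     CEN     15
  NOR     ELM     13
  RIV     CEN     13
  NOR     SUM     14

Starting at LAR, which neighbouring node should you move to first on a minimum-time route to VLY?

Compare a few routes:
LAR - RIV - HUB - VLY: 7+8+11 = 26
LAR - RIV - FIR - ELM - VLY: 7+9+2+10 = 28
The minimum is 26 min via LAR - RIV - HUB - VLY.
So from LAR the first move is to RIV.

RIV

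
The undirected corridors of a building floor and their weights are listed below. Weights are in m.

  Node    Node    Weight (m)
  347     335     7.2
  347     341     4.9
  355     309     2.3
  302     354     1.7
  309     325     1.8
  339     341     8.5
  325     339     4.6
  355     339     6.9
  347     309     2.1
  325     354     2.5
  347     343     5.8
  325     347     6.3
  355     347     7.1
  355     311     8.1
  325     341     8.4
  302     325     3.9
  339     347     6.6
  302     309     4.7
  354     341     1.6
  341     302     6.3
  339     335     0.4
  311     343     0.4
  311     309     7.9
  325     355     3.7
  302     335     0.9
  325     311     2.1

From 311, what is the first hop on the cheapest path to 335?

Compare a few routes:
311 - 325 - 339 - 335: 2.1+4.6+0.4 = 7.1
311 - 325 - 309 - 302 - 335: 2.1+1.8+4.7+0.9 = 9.5
311 - 325 - 354 - 302 - 335: 2.1+2.5+1.7+0.9 = 7.2
311 - 325 - 302 - 335: 2.1+3.9+0.9 = 6.9
The minimum is 6.9 m via 311 - 325 - 302 - 335.
So from 311 the first move is to 325.

325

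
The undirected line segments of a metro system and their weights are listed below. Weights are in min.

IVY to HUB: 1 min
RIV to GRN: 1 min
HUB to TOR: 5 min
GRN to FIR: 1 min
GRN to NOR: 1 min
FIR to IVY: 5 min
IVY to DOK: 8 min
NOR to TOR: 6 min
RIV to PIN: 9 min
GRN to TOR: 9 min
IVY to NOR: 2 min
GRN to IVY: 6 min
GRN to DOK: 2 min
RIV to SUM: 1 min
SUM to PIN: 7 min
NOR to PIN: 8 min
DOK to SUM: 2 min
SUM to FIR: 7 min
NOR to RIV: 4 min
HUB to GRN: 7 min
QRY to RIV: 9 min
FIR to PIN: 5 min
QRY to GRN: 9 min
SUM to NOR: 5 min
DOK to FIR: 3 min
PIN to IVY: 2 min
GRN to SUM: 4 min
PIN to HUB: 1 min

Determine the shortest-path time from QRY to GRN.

Candidate routes:
QRY → GRN: 9 = 9
QRY → RIV → GRN: 9+1 = 10
Cheapest is QRY → GRN at 9 min.

9 min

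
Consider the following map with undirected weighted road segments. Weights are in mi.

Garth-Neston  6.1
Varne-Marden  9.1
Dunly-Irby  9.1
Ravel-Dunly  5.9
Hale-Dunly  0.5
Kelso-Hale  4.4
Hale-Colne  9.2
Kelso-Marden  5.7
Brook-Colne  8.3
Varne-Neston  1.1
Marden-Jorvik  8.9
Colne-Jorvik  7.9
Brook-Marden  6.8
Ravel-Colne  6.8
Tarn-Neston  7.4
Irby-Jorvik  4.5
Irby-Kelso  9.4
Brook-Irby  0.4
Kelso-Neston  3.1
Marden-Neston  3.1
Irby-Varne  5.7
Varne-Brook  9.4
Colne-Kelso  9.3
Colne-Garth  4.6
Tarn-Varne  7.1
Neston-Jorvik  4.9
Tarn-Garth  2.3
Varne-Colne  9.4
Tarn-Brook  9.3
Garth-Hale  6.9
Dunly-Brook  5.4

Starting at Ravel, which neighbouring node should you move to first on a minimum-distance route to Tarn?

Colne

Enumerating some paths:
Ravel–Colne–Garth–Tarn: 6.8+4.6+2.3 = 13.7
Ravel–Dunly–Hale–Garth–Tarn: 5.9+0.5+6.9+2.3 = 15.6
Ravel–Dunly–Brook–Tarn: 5.9+5.4+9.3 = 20.6
The minimum is 13.7 mi via Ravel–Colne–Garth–Tarn.
So from Ravel the first move is to Colne.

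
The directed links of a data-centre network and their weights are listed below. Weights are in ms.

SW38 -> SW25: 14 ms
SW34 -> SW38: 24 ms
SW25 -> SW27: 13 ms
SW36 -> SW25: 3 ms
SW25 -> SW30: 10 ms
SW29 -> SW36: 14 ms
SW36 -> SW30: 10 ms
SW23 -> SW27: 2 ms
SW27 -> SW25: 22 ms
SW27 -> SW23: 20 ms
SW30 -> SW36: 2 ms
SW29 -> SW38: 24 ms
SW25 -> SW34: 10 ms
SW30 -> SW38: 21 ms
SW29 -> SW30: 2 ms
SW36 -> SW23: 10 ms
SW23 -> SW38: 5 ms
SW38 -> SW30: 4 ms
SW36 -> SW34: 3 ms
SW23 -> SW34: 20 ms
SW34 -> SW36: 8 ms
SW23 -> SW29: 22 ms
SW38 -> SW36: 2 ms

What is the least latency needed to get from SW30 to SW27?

14 ms

Compare a few routes:
SW30 - SW38 - SW36 - SW23 - SW27: 21+2+10+2 = 35
SW30 - SW36 - SW25 - SW27: 2+3+13 = 18
SW30 - SW36 - SW23 - SW27: 2+10+2 = 14
Cheapest is SW30 - SW36 - SW23 - SW27 at 14 ms.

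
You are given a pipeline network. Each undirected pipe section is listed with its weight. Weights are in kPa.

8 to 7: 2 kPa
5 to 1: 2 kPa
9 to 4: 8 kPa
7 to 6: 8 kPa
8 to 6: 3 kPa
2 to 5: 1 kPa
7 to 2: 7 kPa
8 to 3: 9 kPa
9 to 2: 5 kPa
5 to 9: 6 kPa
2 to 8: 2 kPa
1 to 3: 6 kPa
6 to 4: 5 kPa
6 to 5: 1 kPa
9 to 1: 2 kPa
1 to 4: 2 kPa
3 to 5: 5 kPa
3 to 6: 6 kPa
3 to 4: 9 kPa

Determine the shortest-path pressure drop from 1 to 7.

Enumerating some paths:
1 → 5 → 2 → 8 → 7: 2+1+2+2 = 7
1 → 5 → 6 → 8 → 7: 2+1+3+2 = 8
The minimum is 7 kPa via 1 → 5 → 2 → 8 → 7.

7 kPa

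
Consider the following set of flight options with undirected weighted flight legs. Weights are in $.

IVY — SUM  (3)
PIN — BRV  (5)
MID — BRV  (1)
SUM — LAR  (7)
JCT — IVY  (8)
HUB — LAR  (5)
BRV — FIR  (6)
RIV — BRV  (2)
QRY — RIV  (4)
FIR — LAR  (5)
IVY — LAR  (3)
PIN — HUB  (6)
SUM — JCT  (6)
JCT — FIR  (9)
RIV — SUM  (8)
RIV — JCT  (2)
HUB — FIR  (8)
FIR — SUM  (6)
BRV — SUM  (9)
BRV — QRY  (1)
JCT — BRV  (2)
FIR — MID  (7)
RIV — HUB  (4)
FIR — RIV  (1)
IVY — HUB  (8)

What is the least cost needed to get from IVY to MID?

Candidate routes:
IVY → JCT → BRV → MID: 8+2+1 = 11
IVY → LAR → FIR → RIV → BRV → MID: 3+5+1+2+1 = 12
The minimum is $11 via IVY → JCT → BRV → MID.

$11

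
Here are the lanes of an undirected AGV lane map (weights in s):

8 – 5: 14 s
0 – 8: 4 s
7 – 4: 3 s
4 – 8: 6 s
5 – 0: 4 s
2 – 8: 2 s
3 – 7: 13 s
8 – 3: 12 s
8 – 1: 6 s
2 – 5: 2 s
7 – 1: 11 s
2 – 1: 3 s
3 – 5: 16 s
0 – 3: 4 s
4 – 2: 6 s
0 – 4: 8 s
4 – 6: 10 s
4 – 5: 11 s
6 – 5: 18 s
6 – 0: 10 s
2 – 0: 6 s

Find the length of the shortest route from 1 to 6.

19 s

Shortest distances from 1:
1: 0
2: 3  (via 1)
5: 5  (via 2)
8: 5  (via 2)
0: 9  (via 2)
4: 9  (via 2)
7: 11  (via 1)
3: 13  (via 0)
6: 19  (via 0)
Shortest route: 1 → 2 → 0 → 6 = 19 s.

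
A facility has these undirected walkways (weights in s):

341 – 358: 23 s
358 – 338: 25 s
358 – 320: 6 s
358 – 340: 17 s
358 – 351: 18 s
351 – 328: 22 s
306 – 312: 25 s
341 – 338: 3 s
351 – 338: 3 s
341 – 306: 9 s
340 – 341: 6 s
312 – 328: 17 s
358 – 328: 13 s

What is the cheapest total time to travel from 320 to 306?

Enumerating some paths:
320 → 358 → 338 → 341 → 306: 6+25+3+9 = 43
320 → 358 → 351 → 338 → 341 → 306: 6+18+3+3+9 = 39
320 → 358 → 341 → 306: 6+23+9 = 38
Cheapest is 320 → 358 → 341 → 306 at 38 s.

38 s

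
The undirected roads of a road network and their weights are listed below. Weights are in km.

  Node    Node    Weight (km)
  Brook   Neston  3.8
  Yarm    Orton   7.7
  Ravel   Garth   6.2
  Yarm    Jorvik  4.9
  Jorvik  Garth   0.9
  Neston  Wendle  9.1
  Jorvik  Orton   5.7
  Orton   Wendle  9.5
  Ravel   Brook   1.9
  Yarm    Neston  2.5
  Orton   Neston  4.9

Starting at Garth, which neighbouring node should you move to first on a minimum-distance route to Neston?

Compare a few routes:
Garth–Ravel–Brook–Neston: 6.2+1.9+3.8 = 11.9
Garth–Jorvik–Yarm–Neston: 0.9+4.9+2.5 = 8.3
Garth–Jorvik–Orton–Neston: 0.9+5.7+4.9 = 11.5
Cheapest is Garth–Jorvik–Yarm–Neston at 8.3 km.
So from Garth the first move is to Jorvik.

Jorvik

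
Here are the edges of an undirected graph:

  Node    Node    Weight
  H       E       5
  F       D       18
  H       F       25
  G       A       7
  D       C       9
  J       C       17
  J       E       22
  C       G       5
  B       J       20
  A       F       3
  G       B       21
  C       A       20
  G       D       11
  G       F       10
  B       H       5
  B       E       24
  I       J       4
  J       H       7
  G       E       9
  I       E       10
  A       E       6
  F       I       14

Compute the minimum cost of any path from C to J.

17

Compare a few routes:
C - G - E - H - J: 5+9+5+7 = 26
C - J: 17 = 17
C - G - E - I - J: 5+9+10+4 = 28
The minimum is 17 via C - J.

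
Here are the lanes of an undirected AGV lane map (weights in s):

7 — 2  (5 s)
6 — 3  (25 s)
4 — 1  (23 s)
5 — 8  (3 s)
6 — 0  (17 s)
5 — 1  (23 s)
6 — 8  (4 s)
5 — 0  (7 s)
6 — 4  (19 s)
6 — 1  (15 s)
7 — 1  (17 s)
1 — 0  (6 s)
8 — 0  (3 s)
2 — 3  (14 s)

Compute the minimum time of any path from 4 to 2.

45 s

Shortest distances from 4:
4: 0
6: 19  (via 4)
1: 23  (via 4)
8: 23  (via 6)
0: 26  (via 8)
5: 26  (via 8)
7: 40  (via 1)
3: 44  (via 6)
2: 45  (via 7)
Shortest route: 4 → 1 → 7 → 2 = 45 s.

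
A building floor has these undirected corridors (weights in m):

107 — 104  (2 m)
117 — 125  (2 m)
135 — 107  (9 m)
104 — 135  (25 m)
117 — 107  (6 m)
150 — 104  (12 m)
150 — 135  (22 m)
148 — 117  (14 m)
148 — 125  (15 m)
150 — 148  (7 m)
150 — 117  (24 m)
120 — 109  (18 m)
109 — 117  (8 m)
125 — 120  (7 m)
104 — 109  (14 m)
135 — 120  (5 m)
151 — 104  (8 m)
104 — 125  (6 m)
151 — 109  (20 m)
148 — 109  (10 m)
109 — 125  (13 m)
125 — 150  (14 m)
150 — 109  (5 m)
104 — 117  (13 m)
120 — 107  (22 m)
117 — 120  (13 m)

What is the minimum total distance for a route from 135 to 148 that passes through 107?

Best 135 to 107: 135–107 costing 9
Best 107 to 148: 107–117–148 costing 20
Total via 107: 9 + 20 = 29 m.

29 m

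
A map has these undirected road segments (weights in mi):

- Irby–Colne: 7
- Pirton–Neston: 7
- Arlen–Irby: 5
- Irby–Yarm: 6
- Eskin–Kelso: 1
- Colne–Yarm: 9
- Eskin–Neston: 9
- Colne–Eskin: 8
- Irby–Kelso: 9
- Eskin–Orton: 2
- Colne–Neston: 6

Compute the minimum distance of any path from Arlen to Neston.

18 mi

Settle nodes by increasing distance from Arlen:
Arlen: 0
Irby: 5  (via Arlen)
Yarm: 11  (via Irby)
Colne: 12  (via Irby)
Kelso: 14  (via Irby)
Eskin: 15  (via Kelso)
Orton: 17  (via Eskin)
Neston: 18  (via Colne)
Shortest route: Arlen–Irby–Colne–Neston = 18 mi.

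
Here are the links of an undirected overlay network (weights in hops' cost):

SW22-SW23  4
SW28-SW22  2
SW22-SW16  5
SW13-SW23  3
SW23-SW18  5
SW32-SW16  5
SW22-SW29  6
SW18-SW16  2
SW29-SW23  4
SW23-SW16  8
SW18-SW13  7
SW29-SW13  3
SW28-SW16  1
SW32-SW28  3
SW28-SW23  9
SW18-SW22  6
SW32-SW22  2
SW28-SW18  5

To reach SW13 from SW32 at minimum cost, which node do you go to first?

Enumerating some paths:
SW32 - SW22 - SW29 - SW13: 2+6+3 = 11
SW32 - SW22 - SW23 - SW13: 2+4+3 = 9
Cheapest is SW32 - SW22 - SW23 - SW13 at 9 hops' cost.
So from SW32 the first move is to SW22.

SW22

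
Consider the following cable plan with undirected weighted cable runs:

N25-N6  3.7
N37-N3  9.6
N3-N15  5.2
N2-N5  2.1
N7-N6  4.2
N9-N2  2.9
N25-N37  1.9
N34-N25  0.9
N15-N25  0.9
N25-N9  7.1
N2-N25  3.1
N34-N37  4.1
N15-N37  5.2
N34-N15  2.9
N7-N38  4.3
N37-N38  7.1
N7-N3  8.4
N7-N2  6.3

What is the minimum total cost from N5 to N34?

Running Dijkstra from N5:
N5: 0
N2: 2.1  (via N5)
N9: 5  (via N2)
N25: 5.2  (via N2)
N34: 6.1  (via N25)
Shortest route: N5–N2–N25–N34 = 6.1.

6.1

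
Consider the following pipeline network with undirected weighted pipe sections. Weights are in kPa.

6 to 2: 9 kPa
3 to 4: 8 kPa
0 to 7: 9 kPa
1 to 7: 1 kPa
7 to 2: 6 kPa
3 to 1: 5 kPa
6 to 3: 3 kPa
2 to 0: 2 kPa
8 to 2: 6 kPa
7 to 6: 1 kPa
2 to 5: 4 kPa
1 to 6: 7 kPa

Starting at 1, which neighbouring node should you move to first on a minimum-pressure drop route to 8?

7

Enumerating some paths:
1–7–6–2–8: 1+1+9+6 = 17
1–7–0–2–8: 1+9+2+6 = 18
1–7–2–8: 1+6+6 = 13
The minimum is 13 kPa via 1–7–2–8.
So from 1 the first move is to 7.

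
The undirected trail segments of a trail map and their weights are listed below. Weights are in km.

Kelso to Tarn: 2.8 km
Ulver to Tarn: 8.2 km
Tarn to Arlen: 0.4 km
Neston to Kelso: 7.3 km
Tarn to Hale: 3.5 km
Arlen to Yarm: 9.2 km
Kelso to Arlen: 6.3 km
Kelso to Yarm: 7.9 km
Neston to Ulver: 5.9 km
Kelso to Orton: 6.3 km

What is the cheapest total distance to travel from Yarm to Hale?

Running Dijkstra from Yarm:
Yarm: 0
Kelso: 7.9  (via Yarm)
Arlen: 9.2  (via Yarm)
Tarn: 9.6  (via Arlen)
Hale: 13.1  (via Tarn)
Shortest route: Yarm → Arlen → Tarn → Hale = 13.1 km.

13.1 km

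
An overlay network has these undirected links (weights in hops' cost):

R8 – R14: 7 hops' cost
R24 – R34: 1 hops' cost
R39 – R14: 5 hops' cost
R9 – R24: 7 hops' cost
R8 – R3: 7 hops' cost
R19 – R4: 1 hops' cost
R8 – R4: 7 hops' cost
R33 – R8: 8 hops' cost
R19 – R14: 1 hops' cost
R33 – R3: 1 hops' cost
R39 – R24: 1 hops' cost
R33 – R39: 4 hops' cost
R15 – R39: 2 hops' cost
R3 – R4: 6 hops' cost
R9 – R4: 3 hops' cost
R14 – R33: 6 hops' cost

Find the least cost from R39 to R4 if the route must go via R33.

Shortest R39→R33: R39–R33 = 4
Shortest R33→R4: R33–R3–R4 = 7
Total via R33: 4 + 7 = 11 hops' cost.

11 hops' cost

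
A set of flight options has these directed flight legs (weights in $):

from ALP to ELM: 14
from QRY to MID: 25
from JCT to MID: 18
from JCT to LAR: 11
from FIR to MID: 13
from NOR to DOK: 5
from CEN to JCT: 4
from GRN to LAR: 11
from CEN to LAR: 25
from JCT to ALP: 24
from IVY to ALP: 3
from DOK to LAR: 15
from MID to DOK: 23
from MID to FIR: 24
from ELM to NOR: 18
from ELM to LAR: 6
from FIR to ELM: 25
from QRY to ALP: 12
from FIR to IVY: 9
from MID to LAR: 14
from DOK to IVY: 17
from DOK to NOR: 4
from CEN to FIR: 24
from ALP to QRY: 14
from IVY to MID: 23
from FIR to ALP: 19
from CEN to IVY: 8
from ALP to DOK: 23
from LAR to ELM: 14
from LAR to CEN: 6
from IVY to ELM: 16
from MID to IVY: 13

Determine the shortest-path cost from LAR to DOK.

Compare a few routes:
LAR–ELM–NOR–DOK: 14+18+5 = 37
LAR–CEN–IVY–ELM–NOR–DOK: 6+8+16+18+5 = 53
LAR–CEN–IVY–ALP–DOK: 6+8+3+23 = 40
LAR–CEN–JCT–MID–DOK: 6+4+18+23 = 51
Cheapest is LAR–ELM–NOR–DOK at $37.

$37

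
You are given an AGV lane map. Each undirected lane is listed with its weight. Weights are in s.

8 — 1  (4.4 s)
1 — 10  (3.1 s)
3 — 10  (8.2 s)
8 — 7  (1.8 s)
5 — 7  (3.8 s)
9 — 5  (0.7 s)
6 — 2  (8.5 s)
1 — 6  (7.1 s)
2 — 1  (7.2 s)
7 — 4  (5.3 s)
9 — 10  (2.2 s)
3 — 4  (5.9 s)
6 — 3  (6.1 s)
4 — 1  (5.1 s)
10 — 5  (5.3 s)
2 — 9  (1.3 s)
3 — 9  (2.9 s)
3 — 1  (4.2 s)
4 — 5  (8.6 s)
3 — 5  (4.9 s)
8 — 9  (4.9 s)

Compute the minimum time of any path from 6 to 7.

Candidate routes:
6–2–9–5–7: 8.5+1.3+0.7+3.8 = 14.3
6–3–9–5–7: 6.1+2.9+0.7+3.8 = 13.5
6–1–8–7: 7.1+4.4+1.8 = 13.3
Cheapest is 6–1–8–7 at 13.3 s.

13.3 s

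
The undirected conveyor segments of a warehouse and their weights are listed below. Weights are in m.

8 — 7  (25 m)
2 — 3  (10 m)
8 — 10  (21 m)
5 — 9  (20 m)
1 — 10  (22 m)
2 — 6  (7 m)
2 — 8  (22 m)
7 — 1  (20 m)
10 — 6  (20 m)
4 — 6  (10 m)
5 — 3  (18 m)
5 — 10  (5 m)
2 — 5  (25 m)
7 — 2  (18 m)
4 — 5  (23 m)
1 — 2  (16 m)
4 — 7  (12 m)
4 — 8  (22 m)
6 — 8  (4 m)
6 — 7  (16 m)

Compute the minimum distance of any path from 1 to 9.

Enumerating some paths:
1 → 10 → 5 → 9: 22+5+20 = 47
1 → 2 → 3 → 5 → 9: 16+10+18+20 = 64
1 → 2 → 5 → 9: 16+25+20 = 61
The minimum is 47 m via 1 → 10 → 5 → 9.

47 m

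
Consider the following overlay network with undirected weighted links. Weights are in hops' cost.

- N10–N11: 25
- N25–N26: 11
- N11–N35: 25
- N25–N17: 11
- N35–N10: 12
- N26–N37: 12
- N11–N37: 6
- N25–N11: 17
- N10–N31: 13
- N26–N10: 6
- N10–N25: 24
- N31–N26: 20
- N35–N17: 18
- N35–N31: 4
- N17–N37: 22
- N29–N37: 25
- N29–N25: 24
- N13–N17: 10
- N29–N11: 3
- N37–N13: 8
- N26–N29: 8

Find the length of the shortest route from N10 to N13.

Running Dijkstra from N10:
N10: 0
N26: 6  (via N10)
N35: 12  (via N10)
N31: 13  (via N10)
N29: 14  (via N26)
N25: 17  (via N26)
N11: 17  (via N29)
N37: 18  (via N26)
N13: 26  (via N37)
Shortest route: N10 → N26 → N37 → N13 = 26 hops' cost.

26 hops' cost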